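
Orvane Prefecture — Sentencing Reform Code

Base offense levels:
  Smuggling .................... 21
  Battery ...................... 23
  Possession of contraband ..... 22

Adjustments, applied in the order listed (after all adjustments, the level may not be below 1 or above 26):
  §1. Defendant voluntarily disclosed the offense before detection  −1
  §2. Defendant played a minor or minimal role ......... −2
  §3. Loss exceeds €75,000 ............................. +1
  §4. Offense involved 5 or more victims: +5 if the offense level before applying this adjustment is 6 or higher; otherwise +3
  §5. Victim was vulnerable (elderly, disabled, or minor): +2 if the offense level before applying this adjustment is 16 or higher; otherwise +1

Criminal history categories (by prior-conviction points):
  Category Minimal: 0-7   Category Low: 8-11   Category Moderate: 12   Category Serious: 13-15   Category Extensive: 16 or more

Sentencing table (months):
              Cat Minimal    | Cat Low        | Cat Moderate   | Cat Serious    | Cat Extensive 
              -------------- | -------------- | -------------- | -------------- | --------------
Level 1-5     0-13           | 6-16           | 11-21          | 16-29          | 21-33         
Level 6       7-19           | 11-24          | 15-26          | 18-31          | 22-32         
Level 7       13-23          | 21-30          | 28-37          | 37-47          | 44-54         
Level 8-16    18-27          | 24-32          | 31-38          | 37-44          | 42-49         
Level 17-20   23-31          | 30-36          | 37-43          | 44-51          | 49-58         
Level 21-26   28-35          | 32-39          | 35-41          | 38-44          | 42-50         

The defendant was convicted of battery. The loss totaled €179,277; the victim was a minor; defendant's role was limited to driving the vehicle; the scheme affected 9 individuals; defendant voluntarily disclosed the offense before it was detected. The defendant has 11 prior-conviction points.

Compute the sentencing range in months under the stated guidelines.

Base offense level for battery: 23.
§1 applies: 23 − 1 = 22.
§2 applies: 22 − 2 = 20.
§3 applies: 20 + 1 = 21.
§4 applies (level before this adjustment is 21 ≥ 6, so +5): 21 + 5 = 26.
§5 applies (level before this adjustment is 26 ≥ 16, so +2): 26 + 2 = 28.
Level 28 exceeds the maximum of 26; capped at 26.
Final offense level: 26.
Criminal history: 11 prior points → Category Low (8-11).
Level 26 falls in the 21-26 band.
Grid: Level 21-26 × Category Low = 32-39 months.

32-39 months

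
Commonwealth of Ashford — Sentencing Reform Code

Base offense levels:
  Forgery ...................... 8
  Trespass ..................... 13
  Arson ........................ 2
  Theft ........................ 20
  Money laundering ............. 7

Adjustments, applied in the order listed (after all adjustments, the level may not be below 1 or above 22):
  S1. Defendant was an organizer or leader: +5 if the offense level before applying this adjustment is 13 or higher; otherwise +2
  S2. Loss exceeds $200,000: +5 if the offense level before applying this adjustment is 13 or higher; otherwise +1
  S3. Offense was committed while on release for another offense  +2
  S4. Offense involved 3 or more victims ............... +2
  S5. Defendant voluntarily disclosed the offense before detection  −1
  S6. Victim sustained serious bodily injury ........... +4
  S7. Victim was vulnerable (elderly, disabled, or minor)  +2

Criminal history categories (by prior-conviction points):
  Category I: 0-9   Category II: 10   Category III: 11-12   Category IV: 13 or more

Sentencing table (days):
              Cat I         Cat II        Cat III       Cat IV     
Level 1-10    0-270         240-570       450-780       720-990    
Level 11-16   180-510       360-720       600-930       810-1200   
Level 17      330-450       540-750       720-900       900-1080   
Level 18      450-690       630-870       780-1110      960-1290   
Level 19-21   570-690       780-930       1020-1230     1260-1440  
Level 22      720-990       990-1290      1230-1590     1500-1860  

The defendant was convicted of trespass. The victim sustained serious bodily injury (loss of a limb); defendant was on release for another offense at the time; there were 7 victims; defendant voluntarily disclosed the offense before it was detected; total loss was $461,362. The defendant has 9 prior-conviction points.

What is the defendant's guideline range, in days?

Base offense level for trespass: 13.
S1 does not apply.
S2 applies (level before this adjustment is 13 ≥ 13, so +5): 13 + 5 = 18.
S3 applies: 18 + 2 = 20.
S4 applies: 20 + 2 = 22.
S5 applies: 22 − 1 = 21.
S6 applies: 21 + 4 = 25.
S7 does not apply.
Level 25 exceeds the maximum of 22; capped at 22.
Final offense level: 22.
Criminal history: 9 prior points → Category I (0-9).
Level 22 falls in the 22 band.
Grid: Level 22 × Category I = 720-990 days.

720-990 days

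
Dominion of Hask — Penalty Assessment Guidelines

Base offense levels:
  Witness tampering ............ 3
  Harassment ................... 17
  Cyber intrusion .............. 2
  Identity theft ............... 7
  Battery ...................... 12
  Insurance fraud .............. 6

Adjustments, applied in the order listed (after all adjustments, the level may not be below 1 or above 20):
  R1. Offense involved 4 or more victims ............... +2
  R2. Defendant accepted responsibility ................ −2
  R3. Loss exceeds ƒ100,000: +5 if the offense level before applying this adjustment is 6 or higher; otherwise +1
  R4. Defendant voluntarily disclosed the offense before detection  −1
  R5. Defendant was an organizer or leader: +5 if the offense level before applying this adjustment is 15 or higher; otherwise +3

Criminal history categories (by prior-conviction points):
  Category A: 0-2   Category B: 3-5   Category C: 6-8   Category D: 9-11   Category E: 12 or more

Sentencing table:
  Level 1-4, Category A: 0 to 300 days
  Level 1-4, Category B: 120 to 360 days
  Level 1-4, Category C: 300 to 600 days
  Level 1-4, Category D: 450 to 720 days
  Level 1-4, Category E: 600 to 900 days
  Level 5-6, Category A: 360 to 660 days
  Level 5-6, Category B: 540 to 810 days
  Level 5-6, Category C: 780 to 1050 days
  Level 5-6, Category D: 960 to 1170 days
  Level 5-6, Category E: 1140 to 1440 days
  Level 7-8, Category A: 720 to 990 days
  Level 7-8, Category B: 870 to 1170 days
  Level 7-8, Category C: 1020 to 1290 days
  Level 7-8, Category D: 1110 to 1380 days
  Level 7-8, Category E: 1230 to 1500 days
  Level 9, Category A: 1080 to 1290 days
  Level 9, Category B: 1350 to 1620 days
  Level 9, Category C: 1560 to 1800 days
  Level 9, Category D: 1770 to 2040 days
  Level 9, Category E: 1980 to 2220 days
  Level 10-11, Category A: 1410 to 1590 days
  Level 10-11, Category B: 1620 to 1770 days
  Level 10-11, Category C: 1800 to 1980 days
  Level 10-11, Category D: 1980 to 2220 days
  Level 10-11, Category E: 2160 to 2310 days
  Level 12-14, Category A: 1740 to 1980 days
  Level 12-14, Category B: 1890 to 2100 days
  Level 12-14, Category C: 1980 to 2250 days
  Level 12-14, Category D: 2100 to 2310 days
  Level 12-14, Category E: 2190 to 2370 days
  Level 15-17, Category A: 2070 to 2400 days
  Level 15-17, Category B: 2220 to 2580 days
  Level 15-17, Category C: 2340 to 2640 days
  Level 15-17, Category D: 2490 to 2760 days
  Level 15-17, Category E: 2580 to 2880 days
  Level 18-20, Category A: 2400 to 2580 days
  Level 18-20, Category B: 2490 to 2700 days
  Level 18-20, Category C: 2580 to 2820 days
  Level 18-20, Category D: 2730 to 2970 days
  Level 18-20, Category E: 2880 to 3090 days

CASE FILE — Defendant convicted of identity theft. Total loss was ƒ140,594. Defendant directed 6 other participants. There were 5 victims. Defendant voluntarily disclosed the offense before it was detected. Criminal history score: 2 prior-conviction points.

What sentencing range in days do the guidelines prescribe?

Base offense level for identity theft: 7.
R1 applies: 7 + 2 = 9.
R3 applies (level before this adjustment is 9 ≥ 6, so +5): 9 + 5 = 14.
R4 applies: 14 − 1 = 13.
R5 applies (level before this adjustment is 13 < 15, so +3): 13 + 3 = 16.
Final offense level: 16.
Criminal history: 2 prior points → Category A (0-2).
Level 16 falls in the 15-17 band.
Grid: Level 15-17 × Category A = 2070-2400 days.

2070-2400 days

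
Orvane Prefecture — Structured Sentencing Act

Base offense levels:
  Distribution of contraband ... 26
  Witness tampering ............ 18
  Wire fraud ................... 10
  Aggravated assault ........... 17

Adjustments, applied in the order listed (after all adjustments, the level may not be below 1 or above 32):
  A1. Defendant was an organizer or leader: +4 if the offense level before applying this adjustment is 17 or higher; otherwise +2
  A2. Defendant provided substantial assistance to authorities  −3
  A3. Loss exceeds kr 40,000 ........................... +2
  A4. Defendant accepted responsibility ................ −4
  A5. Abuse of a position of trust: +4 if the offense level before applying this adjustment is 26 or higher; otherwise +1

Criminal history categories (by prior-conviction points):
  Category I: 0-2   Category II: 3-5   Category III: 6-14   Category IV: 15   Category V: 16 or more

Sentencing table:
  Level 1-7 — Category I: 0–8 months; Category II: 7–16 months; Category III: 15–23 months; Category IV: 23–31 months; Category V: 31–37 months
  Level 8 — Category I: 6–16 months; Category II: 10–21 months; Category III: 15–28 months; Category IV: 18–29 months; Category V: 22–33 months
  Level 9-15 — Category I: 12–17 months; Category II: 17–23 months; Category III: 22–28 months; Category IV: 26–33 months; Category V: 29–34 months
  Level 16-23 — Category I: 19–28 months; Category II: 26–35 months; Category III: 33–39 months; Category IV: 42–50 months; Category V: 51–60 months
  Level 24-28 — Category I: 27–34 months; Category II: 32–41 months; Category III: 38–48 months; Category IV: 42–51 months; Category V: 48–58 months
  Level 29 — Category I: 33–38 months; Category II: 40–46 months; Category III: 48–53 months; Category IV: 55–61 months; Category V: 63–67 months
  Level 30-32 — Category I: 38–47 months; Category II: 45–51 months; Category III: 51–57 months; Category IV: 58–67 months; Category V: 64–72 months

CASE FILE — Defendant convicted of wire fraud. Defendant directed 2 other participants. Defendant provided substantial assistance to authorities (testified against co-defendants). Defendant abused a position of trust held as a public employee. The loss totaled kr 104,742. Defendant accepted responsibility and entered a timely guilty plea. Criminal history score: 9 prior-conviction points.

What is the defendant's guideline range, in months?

15-28 months

Base offense level for wire fraud: 10.
A1 applies (level before this adjustment is 10 < 17, so +2): 10 + 2 = 12.
A2 applies: 12 − 3 = 9.
A3 applies: 9 + 2 = 11.
A4 applies: 11 − 4 = 7.
A5 applies (level before this adjustment is 7 < 26, so +1): 7 + 1 = 8.
Final offense level: 8.
Criminal history: 9 prior points → Category III (6-14).
Level 8 falls in the 8 band.
Grid: Level 8 × Category III = 15-28 months.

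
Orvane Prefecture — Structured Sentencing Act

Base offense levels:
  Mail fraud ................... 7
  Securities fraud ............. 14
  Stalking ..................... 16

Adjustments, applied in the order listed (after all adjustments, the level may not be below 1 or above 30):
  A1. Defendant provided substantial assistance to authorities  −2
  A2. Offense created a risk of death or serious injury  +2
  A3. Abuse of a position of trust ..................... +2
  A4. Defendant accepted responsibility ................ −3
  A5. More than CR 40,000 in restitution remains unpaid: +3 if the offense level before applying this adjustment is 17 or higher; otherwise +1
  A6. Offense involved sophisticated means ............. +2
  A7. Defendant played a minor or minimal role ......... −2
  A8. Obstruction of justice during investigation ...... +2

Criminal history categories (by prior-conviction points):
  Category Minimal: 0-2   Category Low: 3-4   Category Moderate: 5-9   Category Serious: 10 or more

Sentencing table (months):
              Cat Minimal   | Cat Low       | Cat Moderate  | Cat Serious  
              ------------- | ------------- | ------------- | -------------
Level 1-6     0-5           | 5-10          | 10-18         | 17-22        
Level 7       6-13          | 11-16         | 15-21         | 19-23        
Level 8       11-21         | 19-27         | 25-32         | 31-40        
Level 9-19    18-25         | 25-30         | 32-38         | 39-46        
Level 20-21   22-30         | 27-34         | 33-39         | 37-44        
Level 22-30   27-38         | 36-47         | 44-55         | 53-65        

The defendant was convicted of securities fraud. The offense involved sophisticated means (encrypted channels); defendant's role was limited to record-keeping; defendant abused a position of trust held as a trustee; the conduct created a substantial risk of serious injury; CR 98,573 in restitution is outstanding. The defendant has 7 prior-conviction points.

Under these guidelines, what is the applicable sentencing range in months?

Base offense level for securities fraud: 14.
A2 applies: 14 + 2 = 16.
A3 applies: 16 + 2 = 18.
A5 applies (level before this adjustment is 18 ≥ 17, so +3): 18 + 3 = 21.
A6 applies: 21 + 2 = 23.
A7 applies: 23 − 2 = 21.
A8 does not apply.
Final offense level: 21.
Criminal history: 7 prior points → Category Moderate (5-9).
Level 21 falls in the 20-21 band.
Grid: Level 20-21 × Category Moderate = 33-39 months.

33-39 months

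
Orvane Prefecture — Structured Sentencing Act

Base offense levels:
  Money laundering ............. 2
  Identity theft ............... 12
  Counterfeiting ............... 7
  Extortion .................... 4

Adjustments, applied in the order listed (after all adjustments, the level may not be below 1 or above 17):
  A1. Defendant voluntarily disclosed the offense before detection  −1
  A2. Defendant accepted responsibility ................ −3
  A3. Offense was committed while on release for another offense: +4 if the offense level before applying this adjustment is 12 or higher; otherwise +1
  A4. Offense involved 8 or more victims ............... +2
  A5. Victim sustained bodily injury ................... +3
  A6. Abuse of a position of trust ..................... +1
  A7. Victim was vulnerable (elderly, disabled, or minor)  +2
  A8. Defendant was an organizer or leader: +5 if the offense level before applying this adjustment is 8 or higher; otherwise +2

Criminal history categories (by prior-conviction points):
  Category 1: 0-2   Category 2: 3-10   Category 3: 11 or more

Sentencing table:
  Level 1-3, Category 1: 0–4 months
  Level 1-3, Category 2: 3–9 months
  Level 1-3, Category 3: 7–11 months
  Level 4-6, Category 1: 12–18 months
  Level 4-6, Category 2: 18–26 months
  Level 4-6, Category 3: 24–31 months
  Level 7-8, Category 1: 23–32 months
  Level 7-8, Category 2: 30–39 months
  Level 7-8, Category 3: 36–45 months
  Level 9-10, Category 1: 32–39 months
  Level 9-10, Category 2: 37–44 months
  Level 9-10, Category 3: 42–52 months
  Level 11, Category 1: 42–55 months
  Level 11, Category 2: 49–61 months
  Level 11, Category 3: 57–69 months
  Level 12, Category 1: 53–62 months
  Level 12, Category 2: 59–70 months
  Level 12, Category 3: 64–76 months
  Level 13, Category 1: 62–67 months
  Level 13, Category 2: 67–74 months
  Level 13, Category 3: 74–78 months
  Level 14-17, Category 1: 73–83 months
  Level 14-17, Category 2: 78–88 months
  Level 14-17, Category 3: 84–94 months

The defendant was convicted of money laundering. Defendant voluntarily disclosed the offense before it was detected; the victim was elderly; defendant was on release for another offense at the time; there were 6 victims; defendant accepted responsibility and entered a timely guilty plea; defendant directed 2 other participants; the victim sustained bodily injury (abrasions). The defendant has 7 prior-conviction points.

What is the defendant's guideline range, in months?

18-26 months

Base offense level for money laundering: 2.
A1 applies: 2 − 1 = 1.
A2 applies: 1 − 3 = -2.
A3 applies (level before this adjustment is -2 < 12, so +1): -2 + 1 = -1.
A5 applies: -1 + 3 = 2.
A6 does not apply.
A7 applies: 2 + 2 = 4.
A8 applies (level before this adjustment is 4 < 8, so +2): 4 + 2 = 6.
Final offense level: 6.
Criminal history: 7 prior points → Category 2 (3-10).
Level 6 falls in the 4-6 band.
Grid: Level 4-6 × Category 2 = 18-26 months.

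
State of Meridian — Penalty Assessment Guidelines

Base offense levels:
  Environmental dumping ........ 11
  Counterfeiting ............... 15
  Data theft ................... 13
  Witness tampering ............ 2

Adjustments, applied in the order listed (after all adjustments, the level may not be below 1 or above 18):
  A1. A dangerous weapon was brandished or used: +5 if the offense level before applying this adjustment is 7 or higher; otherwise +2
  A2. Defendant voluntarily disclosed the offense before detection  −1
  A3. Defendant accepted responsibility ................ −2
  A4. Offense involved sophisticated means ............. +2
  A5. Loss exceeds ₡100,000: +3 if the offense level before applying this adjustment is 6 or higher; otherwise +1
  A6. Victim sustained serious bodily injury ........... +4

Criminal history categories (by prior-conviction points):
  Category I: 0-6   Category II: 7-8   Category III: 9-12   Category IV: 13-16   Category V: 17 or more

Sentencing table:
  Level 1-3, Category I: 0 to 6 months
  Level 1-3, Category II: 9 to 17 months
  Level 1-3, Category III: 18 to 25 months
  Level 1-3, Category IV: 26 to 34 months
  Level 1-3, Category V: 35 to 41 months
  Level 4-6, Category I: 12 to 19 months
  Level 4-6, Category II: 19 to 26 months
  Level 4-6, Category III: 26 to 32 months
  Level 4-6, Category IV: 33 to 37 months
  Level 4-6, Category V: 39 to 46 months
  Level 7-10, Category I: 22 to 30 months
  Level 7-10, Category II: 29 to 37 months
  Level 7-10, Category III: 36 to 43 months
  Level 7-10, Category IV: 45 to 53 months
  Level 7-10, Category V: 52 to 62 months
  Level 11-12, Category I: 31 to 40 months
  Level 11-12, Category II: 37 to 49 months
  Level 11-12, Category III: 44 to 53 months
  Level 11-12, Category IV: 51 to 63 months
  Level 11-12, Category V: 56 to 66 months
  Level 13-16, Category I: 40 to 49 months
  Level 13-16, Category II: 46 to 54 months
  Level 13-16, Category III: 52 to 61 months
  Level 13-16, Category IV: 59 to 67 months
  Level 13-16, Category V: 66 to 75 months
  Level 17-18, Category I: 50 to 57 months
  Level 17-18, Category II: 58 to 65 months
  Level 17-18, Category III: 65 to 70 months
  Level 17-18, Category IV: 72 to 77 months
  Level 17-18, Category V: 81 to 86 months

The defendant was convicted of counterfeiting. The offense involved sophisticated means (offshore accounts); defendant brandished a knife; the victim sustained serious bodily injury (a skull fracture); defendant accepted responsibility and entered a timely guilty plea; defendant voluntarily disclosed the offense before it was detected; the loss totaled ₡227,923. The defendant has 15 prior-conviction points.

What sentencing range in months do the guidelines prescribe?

72-77 months

Base offense level for counterfeiting: 15.
A1 applies (level before this adjustment is 15 ≥ 7, so +5): 15 + 5 = 20.
A2 applies: 20 − 1 = 19.
A3 applies: 19 − 2 = 17.
A4 applies: 17 + 2 = 19.
A5 applies (level before this adjustment is 19 ≥ 6, so +3): 19 + 3 = 22.
A6 applies: 22 + 4 = 26.
Level 26 exceeds the maximum of 18; capped at 18.
Final offense level: 18.
Criminal history: 15 prior points → Category IV (13-16).
Level 18 falls in the 17-18 band.
Grid: Level 17-18 × Category IV = 72-77 months.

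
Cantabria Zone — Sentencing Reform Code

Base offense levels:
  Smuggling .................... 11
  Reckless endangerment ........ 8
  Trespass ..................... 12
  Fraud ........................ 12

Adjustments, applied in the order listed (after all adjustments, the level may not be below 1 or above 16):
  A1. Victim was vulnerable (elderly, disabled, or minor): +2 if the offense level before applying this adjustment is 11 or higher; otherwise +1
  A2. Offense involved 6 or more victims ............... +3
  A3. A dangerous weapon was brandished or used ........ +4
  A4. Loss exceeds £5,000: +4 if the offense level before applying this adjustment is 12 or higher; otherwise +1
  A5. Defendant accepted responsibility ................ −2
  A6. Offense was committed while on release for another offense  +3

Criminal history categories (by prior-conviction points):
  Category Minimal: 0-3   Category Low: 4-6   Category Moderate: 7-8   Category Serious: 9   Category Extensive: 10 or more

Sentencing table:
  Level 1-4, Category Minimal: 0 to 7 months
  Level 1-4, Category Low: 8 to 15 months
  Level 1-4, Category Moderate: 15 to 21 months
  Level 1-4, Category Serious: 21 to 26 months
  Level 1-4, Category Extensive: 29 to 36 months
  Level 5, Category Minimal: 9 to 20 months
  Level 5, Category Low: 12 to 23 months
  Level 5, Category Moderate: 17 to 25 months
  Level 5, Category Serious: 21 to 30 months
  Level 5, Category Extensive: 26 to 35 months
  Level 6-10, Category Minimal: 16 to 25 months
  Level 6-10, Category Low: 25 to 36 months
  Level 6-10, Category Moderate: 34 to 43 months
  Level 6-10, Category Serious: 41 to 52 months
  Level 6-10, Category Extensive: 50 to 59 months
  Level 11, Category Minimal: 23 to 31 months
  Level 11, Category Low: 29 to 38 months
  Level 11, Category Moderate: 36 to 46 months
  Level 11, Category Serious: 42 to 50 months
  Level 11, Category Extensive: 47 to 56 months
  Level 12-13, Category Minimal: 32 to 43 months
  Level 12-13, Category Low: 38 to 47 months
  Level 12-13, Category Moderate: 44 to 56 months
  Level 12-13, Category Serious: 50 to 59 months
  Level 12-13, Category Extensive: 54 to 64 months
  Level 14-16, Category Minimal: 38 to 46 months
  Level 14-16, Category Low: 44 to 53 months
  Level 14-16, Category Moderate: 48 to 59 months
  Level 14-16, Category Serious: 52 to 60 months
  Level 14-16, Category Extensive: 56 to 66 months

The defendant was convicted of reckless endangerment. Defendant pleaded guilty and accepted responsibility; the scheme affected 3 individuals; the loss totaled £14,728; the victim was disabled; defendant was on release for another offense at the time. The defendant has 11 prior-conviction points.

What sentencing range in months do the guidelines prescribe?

47-56 months

Base offense level for reckless endangerment: 8.
A1 applies (level before this adjustment is 8 < 11, so +1): 8 + 1 = 9.
A3 does not apply.
A4 applies (level before this adjustment is 9 < 12, so +1): 9 + 1 = 10.
A5 applies: 10 − 2 = 8.
A6 applies: 8 + 3 = 11.
Final offense level: 11.
Criminal history: 11 prior points → Category Extensive (10+).
Level 11 falls in the 11 band.
Grid: Level 11 × Category Extensive = 47-56 months.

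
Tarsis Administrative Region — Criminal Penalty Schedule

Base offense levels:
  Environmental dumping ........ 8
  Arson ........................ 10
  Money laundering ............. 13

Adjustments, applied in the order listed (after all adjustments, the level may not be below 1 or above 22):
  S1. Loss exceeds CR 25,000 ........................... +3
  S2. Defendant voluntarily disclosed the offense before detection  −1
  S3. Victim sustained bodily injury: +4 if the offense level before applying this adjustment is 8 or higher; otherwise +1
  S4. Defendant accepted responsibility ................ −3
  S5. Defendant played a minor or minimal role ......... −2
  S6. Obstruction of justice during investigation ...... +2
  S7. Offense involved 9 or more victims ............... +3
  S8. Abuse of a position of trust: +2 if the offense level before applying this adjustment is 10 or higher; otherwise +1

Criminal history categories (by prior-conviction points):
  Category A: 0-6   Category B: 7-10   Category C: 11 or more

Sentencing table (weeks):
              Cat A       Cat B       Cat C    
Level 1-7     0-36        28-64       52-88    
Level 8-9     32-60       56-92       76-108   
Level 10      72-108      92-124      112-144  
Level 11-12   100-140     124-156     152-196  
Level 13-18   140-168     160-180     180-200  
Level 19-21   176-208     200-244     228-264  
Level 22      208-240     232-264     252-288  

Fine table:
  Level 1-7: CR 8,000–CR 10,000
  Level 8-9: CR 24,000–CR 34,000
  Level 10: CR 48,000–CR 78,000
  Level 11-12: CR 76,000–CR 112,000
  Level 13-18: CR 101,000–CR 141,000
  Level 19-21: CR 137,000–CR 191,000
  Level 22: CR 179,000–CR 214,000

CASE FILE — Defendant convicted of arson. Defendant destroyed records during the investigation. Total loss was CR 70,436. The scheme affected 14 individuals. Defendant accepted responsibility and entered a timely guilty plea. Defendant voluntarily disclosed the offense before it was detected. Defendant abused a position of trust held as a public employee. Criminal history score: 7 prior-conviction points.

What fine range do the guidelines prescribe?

CR 101,000–CR 141,000

Base offense level for arson: 10.
S1 applies: 10 + 3 = 13.
S2 applies: 13 − 1 = 12.
S4 applies: 12 − 3 = 9.
S5 does not apply.
S6 applies: 9 + 2 = 11.
S7 applies: 11 + 3 = 14.
S8 applies (level before this adjustment is 14 ≥ 10, so +2): 14 + 2 = 16.
Final offense level: 16.
Level 16 falls in the 13-18 band.
Fine table: Level 13-18 → CR 101,000–CR 141,000.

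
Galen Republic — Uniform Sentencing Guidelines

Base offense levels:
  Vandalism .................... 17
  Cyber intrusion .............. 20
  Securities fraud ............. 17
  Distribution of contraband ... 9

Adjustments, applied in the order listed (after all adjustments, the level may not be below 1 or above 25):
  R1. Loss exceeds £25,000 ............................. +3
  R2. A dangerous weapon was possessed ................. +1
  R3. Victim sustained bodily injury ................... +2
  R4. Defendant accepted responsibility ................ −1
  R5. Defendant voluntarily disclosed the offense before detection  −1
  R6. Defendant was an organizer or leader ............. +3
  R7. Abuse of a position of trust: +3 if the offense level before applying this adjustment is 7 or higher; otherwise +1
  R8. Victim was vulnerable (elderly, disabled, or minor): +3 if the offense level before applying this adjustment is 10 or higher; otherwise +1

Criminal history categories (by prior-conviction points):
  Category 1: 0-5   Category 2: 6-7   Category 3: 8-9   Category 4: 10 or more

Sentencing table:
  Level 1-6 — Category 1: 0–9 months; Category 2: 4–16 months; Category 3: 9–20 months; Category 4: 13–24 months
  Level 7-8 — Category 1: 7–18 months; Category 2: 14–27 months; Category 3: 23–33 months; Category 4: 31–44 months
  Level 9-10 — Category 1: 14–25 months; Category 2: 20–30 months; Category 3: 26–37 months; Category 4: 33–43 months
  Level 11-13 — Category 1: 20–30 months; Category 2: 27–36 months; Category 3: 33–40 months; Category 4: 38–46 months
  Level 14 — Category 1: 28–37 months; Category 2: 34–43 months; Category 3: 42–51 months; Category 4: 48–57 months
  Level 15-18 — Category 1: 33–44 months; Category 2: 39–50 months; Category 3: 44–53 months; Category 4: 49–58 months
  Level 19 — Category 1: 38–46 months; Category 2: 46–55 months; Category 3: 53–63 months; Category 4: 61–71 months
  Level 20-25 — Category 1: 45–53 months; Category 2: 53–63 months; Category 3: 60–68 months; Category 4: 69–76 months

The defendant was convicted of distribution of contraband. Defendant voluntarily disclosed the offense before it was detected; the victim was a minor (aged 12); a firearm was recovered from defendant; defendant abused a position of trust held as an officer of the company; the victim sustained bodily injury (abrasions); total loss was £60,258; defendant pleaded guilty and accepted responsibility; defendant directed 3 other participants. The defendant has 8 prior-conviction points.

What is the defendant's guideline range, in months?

60-68 months

Base offense level for distribution of contraband: 9.
R1 applies: 9 + 3 = 12.
R2 applies: 12 + 1 = 13.
R3 applies: 13 + 2 = 15.
R4 applies: 15 − 1 = 14.
R5 applies: 14 − 1 = 13.
R6 applies: 13 + 3 = 16.
R7 applies (level before this adjustment is 16 ≥ 7, so +3): 16 + 3 = 19.
R8 applies (level before this adjustment is 19 ≥ 10, so +3): 19 + 3 = 22.
Final offense level: 22.
Criminal history: 8 prior points → Category 3 (8-9).
Level 22 falls in the 20-25 band.
Grid: Level 20-25 × Category 3 = 60-68 months.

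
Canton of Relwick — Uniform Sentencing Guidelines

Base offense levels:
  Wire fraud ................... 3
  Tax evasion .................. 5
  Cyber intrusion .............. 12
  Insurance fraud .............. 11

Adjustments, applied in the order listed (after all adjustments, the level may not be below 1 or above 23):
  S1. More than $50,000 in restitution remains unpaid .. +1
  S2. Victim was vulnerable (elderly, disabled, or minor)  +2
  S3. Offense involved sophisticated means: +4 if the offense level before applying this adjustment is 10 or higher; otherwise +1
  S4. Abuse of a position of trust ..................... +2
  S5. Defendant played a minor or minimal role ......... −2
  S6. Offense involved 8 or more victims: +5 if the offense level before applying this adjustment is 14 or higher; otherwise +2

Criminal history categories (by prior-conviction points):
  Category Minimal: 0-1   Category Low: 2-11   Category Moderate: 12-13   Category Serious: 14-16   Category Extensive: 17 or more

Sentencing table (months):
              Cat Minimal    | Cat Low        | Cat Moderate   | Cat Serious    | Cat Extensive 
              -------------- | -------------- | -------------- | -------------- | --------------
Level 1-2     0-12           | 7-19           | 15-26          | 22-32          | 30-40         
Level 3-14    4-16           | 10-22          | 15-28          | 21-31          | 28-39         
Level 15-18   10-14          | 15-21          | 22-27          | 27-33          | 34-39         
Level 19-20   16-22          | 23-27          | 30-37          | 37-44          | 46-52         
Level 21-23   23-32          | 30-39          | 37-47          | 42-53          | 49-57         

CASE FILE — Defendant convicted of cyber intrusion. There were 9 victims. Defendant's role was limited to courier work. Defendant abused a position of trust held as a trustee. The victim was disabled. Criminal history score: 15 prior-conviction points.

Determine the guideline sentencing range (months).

37-44 months

Base offense level for cyber intrusion: 12.
S1 does not apply.
S2 applies: 12 + 2 = 14.
S4 applies: 14 + 2 = 16.
S5 applies: 16 − 2 = 14.
S6 applies (level before this adjustment is 14 ≥ 14, so +5): 14 + 5 = 19.
Final offense level: 19.
Criminal history: 15 prior points → Category Serious (14-16).
Level 19 falls in the 19-20 band.
Grid: Level 19-20 × Category Serious = 37-44 months.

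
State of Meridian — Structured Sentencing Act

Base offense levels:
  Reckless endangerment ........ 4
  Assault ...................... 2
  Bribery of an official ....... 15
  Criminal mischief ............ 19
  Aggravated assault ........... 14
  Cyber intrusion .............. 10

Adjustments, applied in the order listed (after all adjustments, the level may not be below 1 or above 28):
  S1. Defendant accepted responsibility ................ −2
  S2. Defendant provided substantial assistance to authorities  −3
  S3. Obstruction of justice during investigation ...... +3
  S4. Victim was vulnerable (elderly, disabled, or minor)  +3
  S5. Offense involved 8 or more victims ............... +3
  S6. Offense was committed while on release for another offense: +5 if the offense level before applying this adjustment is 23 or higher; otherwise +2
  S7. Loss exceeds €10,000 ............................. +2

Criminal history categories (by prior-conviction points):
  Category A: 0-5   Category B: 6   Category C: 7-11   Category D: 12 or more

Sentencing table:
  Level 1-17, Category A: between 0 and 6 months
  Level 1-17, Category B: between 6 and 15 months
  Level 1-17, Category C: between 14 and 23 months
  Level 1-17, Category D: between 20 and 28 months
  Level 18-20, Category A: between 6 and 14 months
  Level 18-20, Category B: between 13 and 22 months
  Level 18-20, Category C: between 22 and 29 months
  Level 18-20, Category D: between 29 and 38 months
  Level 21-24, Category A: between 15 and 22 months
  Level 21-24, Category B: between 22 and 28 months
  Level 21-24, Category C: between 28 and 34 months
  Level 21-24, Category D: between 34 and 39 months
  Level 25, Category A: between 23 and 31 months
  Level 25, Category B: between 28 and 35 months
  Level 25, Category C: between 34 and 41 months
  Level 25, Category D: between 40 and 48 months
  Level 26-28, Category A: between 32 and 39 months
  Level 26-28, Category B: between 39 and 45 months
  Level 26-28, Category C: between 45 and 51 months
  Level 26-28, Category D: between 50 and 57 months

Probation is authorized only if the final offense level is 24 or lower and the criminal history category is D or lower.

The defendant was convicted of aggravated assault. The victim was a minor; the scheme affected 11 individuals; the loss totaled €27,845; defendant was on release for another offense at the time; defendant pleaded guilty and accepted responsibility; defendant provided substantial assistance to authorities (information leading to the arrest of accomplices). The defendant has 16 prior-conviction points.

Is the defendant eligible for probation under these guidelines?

Yes

Base offense level for aggravated assault: 14.
S1 applies: 14 − 2 = 12.
S2 applies: 12 − 3 = 9.
S4 applies: 9 + 3 = 12.
S5 applies: 12 + 3 = 15.
S6 applies (level before this adjustment is 15 < 23, so +2): 15 + 2 = 17.
S7 applies: 17 + 2 = 19.
Final offense level: 19.
Criminal history: 16 prior points → Category D (12+).
Level 19 falls in the 18-20 band.
Grid: Level 18-20 × Category D = 29-38 months.
Probation check: level 19 ≤ 24 and category D ≤ D → eligible.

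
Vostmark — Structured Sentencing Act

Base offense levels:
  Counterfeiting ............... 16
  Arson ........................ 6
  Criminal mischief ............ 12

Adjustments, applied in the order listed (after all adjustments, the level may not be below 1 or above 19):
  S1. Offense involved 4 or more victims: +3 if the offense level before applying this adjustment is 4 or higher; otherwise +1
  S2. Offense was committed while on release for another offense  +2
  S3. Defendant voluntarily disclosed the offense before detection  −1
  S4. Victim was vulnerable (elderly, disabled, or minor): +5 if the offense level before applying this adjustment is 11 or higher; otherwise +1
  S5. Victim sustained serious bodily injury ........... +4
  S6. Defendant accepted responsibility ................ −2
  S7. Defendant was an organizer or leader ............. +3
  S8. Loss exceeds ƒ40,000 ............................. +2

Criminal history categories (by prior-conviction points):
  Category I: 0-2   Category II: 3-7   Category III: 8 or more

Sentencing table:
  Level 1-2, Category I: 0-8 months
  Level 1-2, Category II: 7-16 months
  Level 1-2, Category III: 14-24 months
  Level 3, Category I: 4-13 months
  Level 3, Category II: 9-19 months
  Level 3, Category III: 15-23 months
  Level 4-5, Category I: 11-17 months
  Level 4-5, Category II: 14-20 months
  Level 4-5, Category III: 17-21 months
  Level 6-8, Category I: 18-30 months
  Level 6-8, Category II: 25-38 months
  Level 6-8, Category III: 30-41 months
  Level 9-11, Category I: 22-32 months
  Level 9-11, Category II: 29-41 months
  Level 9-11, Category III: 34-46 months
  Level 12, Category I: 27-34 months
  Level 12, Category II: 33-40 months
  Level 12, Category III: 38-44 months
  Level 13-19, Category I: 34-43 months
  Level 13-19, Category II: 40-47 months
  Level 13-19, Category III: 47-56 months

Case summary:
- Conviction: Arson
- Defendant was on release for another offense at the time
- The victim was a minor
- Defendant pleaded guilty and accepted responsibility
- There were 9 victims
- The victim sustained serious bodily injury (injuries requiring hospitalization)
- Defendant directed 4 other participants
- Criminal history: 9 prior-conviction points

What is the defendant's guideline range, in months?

47-56 months

Base offense level for arson: 6.
S1 applies (level before this adjustment is 6 ≥ 4, so +3): 6 + 3 = 9.
S2 applies: 9 + 2 = 11.
S4 applies (level before this adjustment is 11 ≥ 11, so +5): 11 + 5 = 16.
S5 applies: 16 + 4 = 20.
S6 applies: 20 − 2 = 18.
S7 applies: 18 + 3 = 21.
S8 does not apply.
Level 21 exceeds the maximum of 19; capped at 19.
Final offense level: 19.
Criminal history: 9 prior points → Category III (8+).
Level 19 falls in the 13-19 band.
Grid: Level 13-19 × Category III = 47-56 months.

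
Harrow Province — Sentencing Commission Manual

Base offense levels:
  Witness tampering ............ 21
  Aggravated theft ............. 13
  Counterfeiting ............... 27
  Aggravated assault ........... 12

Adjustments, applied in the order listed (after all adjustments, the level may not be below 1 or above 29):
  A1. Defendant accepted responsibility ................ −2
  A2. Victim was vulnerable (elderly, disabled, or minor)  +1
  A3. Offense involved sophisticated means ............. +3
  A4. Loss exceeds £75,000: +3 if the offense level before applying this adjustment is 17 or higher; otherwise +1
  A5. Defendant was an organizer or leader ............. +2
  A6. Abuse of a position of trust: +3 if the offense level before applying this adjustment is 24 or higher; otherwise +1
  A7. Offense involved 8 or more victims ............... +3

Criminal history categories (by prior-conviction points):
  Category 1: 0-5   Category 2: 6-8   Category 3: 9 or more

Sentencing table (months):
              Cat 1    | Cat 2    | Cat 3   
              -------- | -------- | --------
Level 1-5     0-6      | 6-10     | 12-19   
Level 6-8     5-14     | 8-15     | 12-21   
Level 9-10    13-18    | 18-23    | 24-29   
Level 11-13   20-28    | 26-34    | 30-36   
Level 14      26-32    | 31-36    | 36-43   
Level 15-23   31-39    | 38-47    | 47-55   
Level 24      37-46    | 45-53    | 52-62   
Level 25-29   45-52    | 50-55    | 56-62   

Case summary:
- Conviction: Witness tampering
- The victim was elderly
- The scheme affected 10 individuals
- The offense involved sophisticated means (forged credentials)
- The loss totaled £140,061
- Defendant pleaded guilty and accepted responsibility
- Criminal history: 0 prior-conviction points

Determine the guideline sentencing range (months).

Base offense level for witness tampering: 21.
A1 applies: 21 − 2 = 19.
A2 applies: 19 + 1 = 20.
A3 applies: 20 + 3 = 23.
A4 applies (level before this adjustment is 23 ≥ 17, so +3): 23 + 3 = 26.
A5 does not apply.
A7 applies: 26 + 3 = 29.
Final offense level: 29.
Criminal history: 0 prior points → Category 1 (0-5).
Level 29 falls in the 25-29 band.
Grid: Level 25-29 × Category 1 = 45-52 months.

45-52 months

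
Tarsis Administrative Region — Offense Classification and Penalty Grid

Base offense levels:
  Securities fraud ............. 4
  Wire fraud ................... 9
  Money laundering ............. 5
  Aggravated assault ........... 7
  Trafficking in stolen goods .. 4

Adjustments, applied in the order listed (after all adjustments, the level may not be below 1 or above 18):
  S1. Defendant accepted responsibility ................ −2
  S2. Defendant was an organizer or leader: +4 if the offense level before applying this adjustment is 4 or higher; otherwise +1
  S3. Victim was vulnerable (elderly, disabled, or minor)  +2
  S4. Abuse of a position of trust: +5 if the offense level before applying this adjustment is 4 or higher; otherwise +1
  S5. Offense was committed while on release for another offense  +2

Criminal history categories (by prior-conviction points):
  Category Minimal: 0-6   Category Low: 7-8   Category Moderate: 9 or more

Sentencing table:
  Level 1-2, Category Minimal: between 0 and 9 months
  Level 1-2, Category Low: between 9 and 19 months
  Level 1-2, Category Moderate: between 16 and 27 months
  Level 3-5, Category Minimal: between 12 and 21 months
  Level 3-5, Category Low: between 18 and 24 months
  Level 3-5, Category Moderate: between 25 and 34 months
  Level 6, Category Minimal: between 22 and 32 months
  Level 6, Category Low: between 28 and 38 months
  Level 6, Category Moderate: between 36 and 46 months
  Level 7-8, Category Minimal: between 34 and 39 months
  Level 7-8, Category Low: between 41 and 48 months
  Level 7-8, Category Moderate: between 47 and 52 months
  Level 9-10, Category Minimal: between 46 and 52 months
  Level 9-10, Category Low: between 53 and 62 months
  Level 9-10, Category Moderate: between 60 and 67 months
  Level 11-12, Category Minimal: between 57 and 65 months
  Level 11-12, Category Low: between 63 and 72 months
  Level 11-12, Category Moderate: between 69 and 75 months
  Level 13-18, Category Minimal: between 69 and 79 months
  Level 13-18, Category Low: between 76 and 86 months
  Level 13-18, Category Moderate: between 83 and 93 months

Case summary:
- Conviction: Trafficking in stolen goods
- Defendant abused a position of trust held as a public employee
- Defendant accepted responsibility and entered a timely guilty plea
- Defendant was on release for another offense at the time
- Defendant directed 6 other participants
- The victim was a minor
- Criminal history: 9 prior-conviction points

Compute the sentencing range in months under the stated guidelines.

69-75 months

Base offense level for trafficking in stolen goods: 4.
S1 applies: 4 − 2 = 2.
S2 applies (level before this adjustment is 2 < 4, so +1): 2 + 1 = 3.
S3 applies: 3 + 2 = 5.
S4 applies (level before this adjustment is 5 ≥ 4, so +5): 5 + 5 = 10.
S5 applies: 10 + 2 = 12.
Final offense level: 12.
Criminal history: 9 prior points → Category Moderate (9+).
Level 12 falls in the 11-12 band.
Grid: Level 11-12 × Category Moderate = 69-75 months.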